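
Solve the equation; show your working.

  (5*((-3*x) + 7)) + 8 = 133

Step 1. [(5*((-3*x) + 7)) + 8 = 133] peel the +8: subtract 8 from each side. So sub: 5*((-3*x) + 7) = 125.
Step 2. [5*((-3*x) + 7) = 125] 5·(inner) — divide through by 5. So div: (-3*x) + 7 = 25.
Step 3. [(-3*x) + 7 = 25] peel the +7: subtract 7 from each side. So sub: -3*x = 18.
Step 4. [-3*x = 18] -3·(inner) — divide through by -3, so div: x = -6.

Answer: x ∈ {-6}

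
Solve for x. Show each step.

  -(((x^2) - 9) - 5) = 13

Step 1. [-(((x^2) - 9) - 5) = 13] leading − — multiply by −1. So neg: ((x^2) - 9) - 5 = -13.
Step 2. [((x^2) - 9) - 5 = -13] peel the -5: add 5 from each side ⇒ sub: (x^2) - 9 = -8.
Step 3. [(x^2) - 9 = -8] 9 comes off first (add 9). So sub: x^2 = 1.
Step 4. [x^2 = 1] √ both sides: 1 ≥ 0 gives two branches, so sqrt: x = 1 or -1.

Answer: x ∈ {-1, 1}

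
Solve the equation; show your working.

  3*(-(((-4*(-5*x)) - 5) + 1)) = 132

Step 1. [3*(-(((-4*(-5*x)) - 5) + 1)) = 132] leading coefficient 3: divide by 3 ⇒ div: -(((-4*(-5*x)) - 5) + 1) = 44.
Step 2. [-(((-4*(-5*x)) - 5) + 1) = 44] flip signs both sides. So neg: ((-4*(-5*x)) - 5) + 1 = -44.
Step 3. [((-4*(-5*x)) - 5) + 1 = -44] the outer +1 inverts by subtracting 1, so sub: (-4*(-5*x)) - 5 = -45.
Step 4. [(-4*(-5*x)) - 5 = -45] the outer -5 inverts by adding 5, so sub: -4*(-5*x) = -40.
Step 5. [-4*(-5*x) = -40] -4 out front; divide by -4. So div: -5*x = 10.
Step 6. [-5*x = 10] -5 out front; divide by -5, so div: x = -2.

Answer: x ∈ {-2}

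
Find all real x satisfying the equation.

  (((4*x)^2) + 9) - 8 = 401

Step 1. [(((4*x)^2) + 9) - 8 = 401] the outer -8 inverts by adding 8 ⇒ sub: ((4*x)^2) + 9 = 409.
Step 2. [((4*x)^2) + 9 = 409] subtract 9: x sits inside (… + 9), so sub: (4*x)^2 = 400.
Step 3. [(4*x)^2 = 400] 400 ≥ 0, LHS is (·)² — take ±√. So sqrt: 4*x = 20 or -20.
Step 4. [4*x = 20 or -20] 4·(inner) — divide through by 4. So div: x = 5 or -5.

Answer: x ∈ {-5, 5}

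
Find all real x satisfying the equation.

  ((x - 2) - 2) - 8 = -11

Step 1. [((x - 2) - 2) - 8 = -11] add 8: x sits inside (… - 8) ⇒ sub: (x - 2) - 2 = -3.
Step 2. [(x - 2) - 2 = -3] the outer -2 inverts by adding 2 ⇒ sub: x - 2 = -1.
Step 3. [x - 2 = -1] the outer -2 inverts by adding 2 ⇒ sub: x = 1.

Answer: x ∈ {1}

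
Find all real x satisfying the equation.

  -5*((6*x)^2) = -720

Step 1. [-5*((6*x)^2) = -720] leading coefficient -5: divide by -5, so div: (6*x)^2 = 144.
Step 2. [(6*x)^2 = 144] LHS squared, RHS 144 ≥ 0: apply √ (±), so sqrt: 6*x = 12 or -12.
Step 3. [6*x = 12 or -12] 6 out front; divide by 6. So div: x = 2 or -2.

Answer: x ∈ {-2, 2}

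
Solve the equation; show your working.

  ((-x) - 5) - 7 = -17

Step 1. [((-x) - 5) - 7 = -17] -7 is outermost — add 7 both sides ⇒ sub: (-x) - 5 = -10.
Step 2. [(-x) - 5 = -10] -5 is outermost — add 5 both sides, so sub: -x = -5.
Step 3. [-x = -5] LHS negated; negate both sides. So neg: x = 5.

Answer: x ∈ {5}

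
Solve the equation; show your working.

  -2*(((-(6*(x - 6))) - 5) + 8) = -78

Step 1. [-2*(((-(6*(x - 6))) - 5) + 8) = -78] leading coefficient -2: divide by -2 ⇒ div: ((-(6*(x - 6))) - 5) + 8 = 39.
Step 2. [((-(6*(x - 6))) - 5) + 8 = 39] the outer +8 inverts by subtracting 8 ⇒ sub: (-(6*(x - 6))) - 5 = 31.
Step 3. [(-(6*(x - 6))) - 5 = 31] peel the -5: add 5 from each side. So sub: -(6*(x - 6)) = 36.
Step 4. [-(6*(x - 6)) = 36] LHS negated; negate both sides, so neg: 6*(x - 6) = -36.
Step 5. [6*(x - 6) = -36] divide by the outer 6 ⇒ div: x - 6 = -6.
Step 6. [x - 6 = -6] peel the -6: add 6 from each side, so sub: x = 0.

Answer: x ∈ {0}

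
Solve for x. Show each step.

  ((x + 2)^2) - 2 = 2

Step 1. [((x + 2)^2) - 2 = 2] add 2: x sits inside (… - 2). So sub: (x + 2)^2 = 4.
Step 2. [(x + 2)^2 = 4] √ both sides: 4 ≥ 0 gives two branches, so sqrt: x + 2 = 2 or -2.
Step 3. [x + 2 = 2 or -2] 2 comes off first (subtract 2) ⇒ sub: x = 0 or -4.

Answer: x ∈ {-4, 0}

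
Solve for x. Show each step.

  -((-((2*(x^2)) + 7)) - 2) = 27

Step 1. [-((-((2*(x^2)) + 7)) - 2) = 27] LHS negated; negate both sides, so neg: (-((2*(x^2)) + 7)) - 2 = -27.
Step 2. [(-((2*(x^2)) + 7)) - 2 = -27] add 2: x sits inside (… - 2). So sub: -((2*(x^2)) + 7) = -25.
Step 3. [-((2*(x^2)) + 7) = -25] flip signs both sides ⇒ neg: (2*(x^2)) + 7 = 25.
Step 4. [(2*(x^2)) + 7 = 25] the outer +7 inverts by subtracting 7. So sub: 2*(x^2) = 18.
Step 5. [2*(x^2) = 18] 2 out front; divide by 2. So div: x^2 = 9.
Step 6. [x^2 = 9] LHS squared, RHS 9 ≥ 0: apply √ (±) ⇒ sqrt: x = 3 or -3.

Answer: x ∈ {-3, 3}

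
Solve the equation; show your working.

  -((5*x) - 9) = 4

Step 1. [-((5*x) - 9) = 4] LHS negated; negate both sides, so neg: (5*x) - 9 = -4.
Step 2. [(5*x) - 9 = -4] add 9: x sits inside (… - 9), so sub: 5*x = 5.
Step 3. [5*x = 5] divide by the outer 5. So div: x = 1.

Answer: x ∈ {1}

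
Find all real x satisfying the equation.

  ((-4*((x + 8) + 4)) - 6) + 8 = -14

Step 1. [((-4*((x + 8) + 4)) - 6) + 8 = -14] +8 is outermost — subtract 8 both sides. So sub: (-4*((x + 8) + 4)) - 6 = -22.
Step 2. [(-4*((x + 8) + 4)) - 6 = -22] 6 comes off first (add 6). So sub: -4*((x + 8) + 4) = -16.
Step 3. [-4*((x + 8) + 4) = -16] LHS = -4·(…); ÷-4 both sides, so div: (x + 8) + 4 = 4.
Step 4. [(x + 8) + 4 = 4] the outer +4 inverts by subtracting 4. So sub: x + 8 = 0.
Step 5. [x + 8 = 0] the outer +8 inverts by subtracting 8, so sub: x = -8.

Answer: x ∈ {-8}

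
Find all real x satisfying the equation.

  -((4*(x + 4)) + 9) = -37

Step 1. [-((4*(x + 4)) + 9) = -37] flip signs both sides, so neg: (4*(x + 4)) + 9 = 37.
Step 2. [(4*(x + 4)) + 9 = 37] peel the +9: subtract 9 from each side, so sub: 4*(x + 4) = 28.
Step 3. [4*(x + 4) = 28] LHS = 4·(…); ÷4 both sides ⇒ div: x + 4 = 7.
Step 4. [x + 4 = 7] subtract 4: x sits inside (… + 4) ⇒ sub: x = 3.

Answer: x ∈ {3}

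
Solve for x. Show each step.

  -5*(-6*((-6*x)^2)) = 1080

Step 1. [-5*(-6*((-6*x)^2)) = 1080] -5 out front; divide by -5 ⇒ div: -6*((-6*x)^2) = -216.
Step 2. [-6*((-6*x)^2) = -216] LHS = -6·(…); ÷-6 both sides ⇒ div: (-6*x)^2 = 36.
Step 3. [(-6*x)^2 = 36] LHS squared, RHS 36 ≥ 0: apply √ (±) ⇒ sqrt: -6*x = 6 or -6.
Step 4. [-6*x = 6 or -6] LHS = -6·(…); ÷-6 both sides. So div: x = -1 or 1.

Answer: x ∈ {-1, 1}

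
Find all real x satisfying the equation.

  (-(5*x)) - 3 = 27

Step 1. [(-(5*x)) - 3 = 27] -3 is outermost — add 3 both sides. So sub: -(5*x) = 30.
Step 2. [-(5*x) = 30] LHS negated; negate both sides. So neg: 5*x = -30.
Step 3. [5*x = -30] 5 out front; divide by 5 ⇒ div: x = -6.

Answer: x ∈ {-6}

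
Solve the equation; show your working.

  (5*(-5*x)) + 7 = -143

Step 1. [(5*(-5*x)) + 7 = -143] peel the +7: subtract 7 from each side, so sub: 5*(-5*x) = -150.
Step 2. [5*(-5*x) = -150] 5 out front; divide by 5 ⇒ div: -5*x = -30.
Step 3. [-5*x = -30] -5 out front; divide by -5 ⇒ div: x = 6.

Answer: x ∈ {6}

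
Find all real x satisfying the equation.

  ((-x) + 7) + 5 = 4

Step 1. [((-x) + 7) + 5 = 4] peel the +5: subtract 5 from each side. So sub: (-x) + 7 = -1.
Step 2. [(-x) + 7 = -1] peel the +7: subtract 7 from each side ⇒ sub: -x = -8.
Step 3. [-x = -8] LHS negated; negate both sides, so neg: x = 8.

Answer: x ∈ {8}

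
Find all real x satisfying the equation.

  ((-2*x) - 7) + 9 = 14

Step 1. [((-2*x) - 7) + 9 = 14] the outer +9 inverts by subtracting 9 ⇒ sub: (-2*x) - 7 = 5.
Step 2. [(-2*x) - 7 = 5] the outer -7 inverts by adding 7. So sub: -2*x = 12.
Step 3. [-2*x = 12] -2·(inner) — divide through by -2, so div: x = -6.

Answer: x ∈ {-6}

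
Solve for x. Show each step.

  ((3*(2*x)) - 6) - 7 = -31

Step 1. [((3*(2*x)) - 6) - 7 = -31] 7 comes off first (add 7). So sub: (3*(2*x)) - 6 = -24.
Step 2. [(3*(2*x)) - 6 = -24] 3 | LHS and 3 | -24: pull 3 out. So factor: (2*x) - 2 = -8.
Step 3. [(2*x) - 2 = -8] 2 divides every term; factor it out, so factor: x - 1 = -4.
Step 4. [x - 1 = -4] add 1: x sits inside (… - 1), so sub: x = -3.

Answer: x ∈ {-3}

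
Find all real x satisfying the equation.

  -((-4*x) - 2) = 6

Step 1. [-((-4*x) - 2) = 6] flip signs both sides ⇒ neg: (-4*x) - 2 = -6.
Step 2. [(-4*x) - 2 = -6] the outer -2 inverts by adding 2. So sub: -4*x = -4.
Step 3. [-4*x = -4] LHS = -4·(…); ÷-4 both sides, so div: x = 1.

Answer: x ∈ {1}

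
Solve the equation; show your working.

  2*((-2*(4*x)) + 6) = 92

Step 1. [2*((-2*(4*x)) + 6) = 92] 2 out front; divide by 2, so div: (-2*(4*x)) + 6 = 46.
Step 2. [(-2*(4*x)) + 6 = 46] the outer +6 inverts by subtracting 6. So sub: -2*(4*x) = 40.
Step 3. [-2*(4*x) = 40] LHS = -2·(…); ÷-2 both sides. So div: 4*x = -20.
Step 4. [4*x = -20] divide by the outer 4, so div: x = -5.

Answer: x ∈ {-5}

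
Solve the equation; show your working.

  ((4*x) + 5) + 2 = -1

Step 1. [((4*x) + 5) + 2 = -1] +2 is outermost — subtract 2 both sides. So sub: (4*x) + 5 = -3.
Step 2. [(4*x) + 5 = -3] subtract 5: x sits inside (… + 5) ⇒ sub: 4*x = -8.
Step 3. [4*x = -8] 4 out front; divide by 4, so div: x = -2.

Answer: x ∈ {-2}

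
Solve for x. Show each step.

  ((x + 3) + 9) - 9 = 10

Step 1. [((x + 3) + 9) - 9 = 10] the outer -9 inverts by adding 9 ⇒ sub: (x + 3) + 9 = 19.
Step 2. [(x + 3) + 9 = 19] peel the +9: subtract 9 from each side. So sub: x + 3 = 10.
Step 3. [x + 3 = 10] the outer +3 inverts by subtracting 3, so sub: x = 7.

Answer: x ∈ {7}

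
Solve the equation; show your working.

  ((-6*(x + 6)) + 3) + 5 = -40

Step 1. [((-6*(x + 6)) + 3) + 5 = -40] 5 comes off first (subtract 5), so sub: (-6*(x + 6)) + 3 = -45.
Step 2. [(-6*(x + 6)) + 3 = -45] 3 comes off first (subtract 3). So sub: -6*(x + 6) = -48.
Step 3. [-6*(x + 6) = -48] divide by the outer -6, so div: x + 6 = 8.
Step 4. [x + 6 = 8] subtract 6: x sits inside (… + 6), so sub: x = 2.

Answer: x ∈ {2}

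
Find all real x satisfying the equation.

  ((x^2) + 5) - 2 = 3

Step 1. [((x^2) + 5) - 2 = 3] peel the -2: add 2 from each side. So sub: (x^2) + 5 = 5.
Step 2. [(x^2) + 5 = 5] subtract 5: x sits inside (… + 5) ⇒ sub: x^2 = 0.
Step 3. [x^2 = 0] LHS squared, RHS 0 ≥ 0: apply √ (±) ⇒ sqrt: x = 0.

Answer: x ∈ {0}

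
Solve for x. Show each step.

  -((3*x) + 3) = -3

Step 1. [-((3*x) + 3) = -3] flip signs both sides, so neg: (3*x) + 3 = 3.
Step 2. [(3*x) + 3 = 3] peel the +3: subtract 3 from each side, so sub: 3*x = 0.
Step 3. [3*x = 0] 3 out front; divide by 3, so div: x = 0.

Answer: x ∈ {0}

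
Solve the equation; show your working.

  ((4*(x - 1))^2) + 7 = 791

Step 1. [((4*(x - 1))^2) + 7 = 791] +7 is outermost — subtract 7 both sides. So sub: (4*(x - 1))^2 = 784.
Step 2. [(4*(x - 1))^2 = 784] LHS squared, RHS 784 ≥ 0: apply √ (±) ⇒ sqrt: 4*(x - 1) = 28 or -28.
Step 3. [4*(x - 1) = 28 or -28] LHS = 4·(…); ÷4 both sides ⇒ div: x - 1 = 7 or -7.
Step 4. [x - 1 = 7 or -7] the outer -1 inverts by adding 1, so sub: x = 8 or -6.

Answer: x ∈ {-6, 8}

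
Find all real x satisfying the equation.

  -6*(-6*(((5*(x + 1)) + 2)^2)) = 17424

Step 1. [-6*(-6*(((5*(x + 1)) + 2)^2)) = 17424] -6 out front; divide by -6, so div: -6*(((5*(x + 1)) + 2)^2) = -2904.
Step 2. [-6*(((5*(x + 1)) + 2)^2) = -2904] -6 out front; divide by -6, so div: ((5*(x + 1)) + 2)^2 = 484.
Step 3. [((5*(x + 1)) + 2)^2 = 484] √ both sides: 484 ≥ 0 gives two branches ⇒ sqrt: (5*(x + 1)) + 2 = 22 or -22.
Step 4. [(5*(x + 1)) + 2 = 22 or -22] +2 is outermost — subtract 2 both sides. So sub: 5*(x + 1) = 20 or -24.
Step 5. [5*(x + 1) = 20 or -24] leading coefficient 5: divide by 5. So div: x + 1 = 4 or -24/5.
Step 6. [x + 1 = 4 or -24/5] peel the +1: subtract 1 from each side. So sub: x = 3 or -29/5.

Answer: x ∈ {-29/5, 3}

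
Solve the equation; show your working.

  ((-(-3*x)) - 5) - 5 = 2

Step 1. [((-(-3*x)) - 5) - 5 = 2] peel the -5: add 5 from each side. So sub: (-(-3*x)) - 5 = 7.
Step 2. [(-(-3*x)) - 5 = 7] peel the -5: add 5 from each side ⇒ sub: -(-3*x) = 12.
Step 3. [-(-3*x) = 12] LHS negated; negate both sides ⇒ neg: -3*x = -12.
Step 4. [-3*x = -12] -3·(inner) — divide through by -3 ⇒ div: x = 4.

Answer: x ∈ {4}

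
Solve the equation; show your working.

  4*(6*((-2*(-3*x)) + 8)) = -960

Step 1. [4*(6*((-2*(-3*x)) + 8)) = -960] leading coefficient 4: divide by 4. So div: 6*((-2*(-3*x)) + 8) = -240.
Step 2. [6*((-2*(-3*x)) + 8) = -240] LHS = 6·(…); ÷6 both sides, so div: (-2*(-3*x)) + 8 = -40.
Step 3. [(-2*(-3*x)) + 8 = -40] -2 | LHS and -2 | -40: pull -2 out. So factor: (-3*x) - 4 = 20.
Step 4. [(-3*x) - 4 = 20] add 4: x sits inside (… - 4) ⇒ sub: -3*x = 24.
Step 5. [-3*x = 24] divide by the outer -3. So div: x = -8.

Answer: x ∈ {-8}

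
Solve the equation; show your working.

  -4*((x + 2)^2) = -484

Step 1. [-4*((x + 2)^2) = -484] LHS = -4·(…); ÷-4 both sides, so div: (x + 2)^2 = 121.
Step 2. [(x + 2)^2 = 121] √ both sides: 121 ≥ 0 gives two branches, so sqrt: x + 2 = 11 or -11.
Step 3. [x + 2 = 11 or -11] peel the +2: subtract 2 from each side. So sub: x = 9 or -13.

Answer: x ∈ {-13, 9}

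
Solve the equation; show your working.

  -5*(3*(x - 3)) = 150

Step 1. [-5*(3*(x - 3)) = 150] divide by the outer -5, so div: 3*(x - 3) = -30.
Step 2. [3*(x - 3) = -30] divide by the outer 3. So div: x - 3 = -10.
Step 3. [x - 3 = -10] 3 comes off first (add 3) ⇒ sub: x = -7.

Answer: x ∈ {-7}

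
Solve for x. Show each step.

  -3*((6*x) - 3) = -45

Step 1. [-3*((6*x) - 3) = -45] -3·(inner) — divide through by -3 ⇒ div: (6*x) - 3 = 15.
Step 2. [(6*x) - 3 = 15] add 3: x sits inside (… - 3) ⇒ sub: 6*x = 18.
Step 3. [6*x = 18] 6 out front; divide by 6, so div: x = 3.

Answer: x ∈ {3}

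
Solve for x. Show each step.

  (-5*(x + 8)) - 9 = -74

Step 1. [(-5*(x + 8)) - 9 = -74] -9 is outermost — add 9 both sides, so sub: -5*(x + 8) = -65.
Step 2. [-5*(x + 8) = -65] LHS = -5·(…); ÷-5 both sides ⇒ div: x + 8 = 13.
Step 3. [x + 8 = 13] +8 is outermost — subtract 8 both sides. So sub: x = 5.

Answer: x ∈ {5}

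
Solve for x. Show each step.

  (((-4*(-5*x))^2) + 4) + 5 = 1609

Step 1. [(((-4*(-5*x))^2) + 4) + 5 = 1609] the outer +5 inverts by subtracting 5, so sub: ((-4*(-5*x))^2) + 4 = 1604.
Step 2. [((-4*(-5*x))^2) + 4 = 1604] peel the +4: subtract 4 from each side ⇒ sub: (-4*(-5*x))^2 = 1600.
Step 3. [(-4*(-5*x))^2 = 1600] √ both sides: 1600 ≥ 0 gives two branches. So sqrt: -4*(-5*x) = 40 or -40.
Step 4. [-4*(-5*x) = 40 or -40] -4 out front; divide by -4. So div: -5*x = -10 or 10.
Step 5. [-5*x = -10 or 10] LHS = -5·(…); ÷-5 both sides. So div: x = 2 or -2.

Answer: x ∈ {-2, 2}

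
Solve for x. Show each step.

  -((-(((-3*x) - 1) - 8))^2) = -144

Step 1. [-((-(((-3*x) - 1) - 8))^2) = -144] flip signs both sides, so neg: (-(((-3*x) - 1) - 8))^2 = 144.
Step 2. [(-(((-3*x) - 1) - 8))^2 = 144] √ both sides: 144 ≥ 0 gives two branches, so sqrt: -(((-3*x) - 1) - 8) = 12 or -12.
Step 3. [-(((-3*x) - 1) - 8) = 12 or -12] LHS negated; negate both sides. So neg: ((-3*x) - 1) - 8 = -12 or 12.
Step 4. [((-3*x) - 1) - 8 = -12 or 12] add 8: x sits inside (… - 8), so sub: (-3*x) - 1 = -4 or 20.
Step 5. [(-3*x) - 1 = -4 or 20] 1 comes off first (add 1). So sub: -3*x = -3 or 21.
Step 6. [-3*x = -3 or 21] -3·(inner) — divide through by -3 ⇒ div: x = 1 or -7.

Answer: x ∈ {-7, 1}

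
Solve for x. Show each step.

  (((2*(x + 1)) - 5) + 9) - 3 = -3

Step 1. [(((2*(x + 1)) - 5) + 9) - 3 = -3] 3 comes off first (add 3), so sub: ((2*(x + 1)) - 5) + 9 = 0.
Step 2. [((2*(x + 1)) - 5) + 9 = 0] 9 comes off first (subtract 9), so sub: (2*(x + 1)) - 5 = -9.
Step 3. [(2*(x + 1)) - 5 = -9] 5 comes off first (add 5), so sub: 2*(x + 1) = -4.
Step 4. [2*(x + 1) = -4] 2·(inner) — divide through by 2, so div: x + 1 = -2.
Step 5. [x + 1 = -2] +1 is outermost — subtract 1 both sides, so sub: x = -3.

Answer: x ∈ {-3}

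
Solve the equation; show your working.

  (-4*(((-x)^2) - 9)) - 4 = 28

Step 1. [(-4*(((-x)^2) - 9)) - 4 = 28] peel the -4: add 4 from each side. So sub: -4*(((-x)^2) - 9) = 32.
Step 2. [-4*(((-x)^2) - 9) = 32] -4·(inner) — divide through by -4 ⇒ div: ((-x)^2) - 9 = -8.
Step 3. [((-x)^2) - 9 = -8] add 9: x sits inside (… - 9). So sub: (-x)^2 = 1.
Step 4. [(-x)^2 = 1] LHS squared, RHS 1 ≥ 0: apply √ (±) ⇒ sqrt: -x = 1 or -1.
Step 5. [-x = 1 or -1] flip signs both sides, so neg: x = -1 or 1.

Answer: x ∈ {-1, 1}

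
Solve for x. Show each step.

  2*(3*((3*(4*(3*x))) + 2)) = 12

Step 1. [2*(3*((3*(4*(3*x))) + 2)) = 12] divide by the outer 2. So div: 3*((3*(4*(3*x))) + 2) = 6.
Step 2. [3*((3*(4*(3*x))) + 2) = 6] divide by the outer 3 ⇒ div: (3*(4*(3*x))) + 2 = 2.
Step 3. [(3*(4*(3*x))) + 2 = 2] the outer +2 inverts by subtracting 2. So sub: 3*(4*(3*x)) = 0.
Step 4. [3*(4*(3*x)) = 0] divide by the outer 3 ⇒ div: 4*(3*x) = 0.
Step 5. [4*(3*x) = 0] 4 out front; divide by 4. So div: 3*x = 0.
Step 6. [3*x = 0] 3 out front; divide by 3 ⇒ div: x = 0.

Answer: x ∈ {0}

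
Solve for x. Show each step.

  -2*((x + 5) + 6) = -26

Step 1. [-2*((x + 5) + 6) = -26] -2·(inner) — divide through by -2, so div: (x + 5) + 6 = 13.
Step 2. [(x + 5) + 6 = 13] subtract 6: x sits inside (… + 6). So sub: x + 5 = 7.
Step 3. [x + 5 = 7] subtract 5: x sits inside (… + 5). So sub: x = 2.

Answer: x ∈ {2}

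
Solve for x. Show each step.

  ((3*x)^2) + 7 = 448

Step 1. [((3*x)^2) + 7 = 448] peel the +7: subtract 7 from each side, so sub: (3*x)^2 = 441.
Step 2. [(3*x)^2 = 441] LHS squared, RHS 441 ≥ 0: apply √ (±). So sqrt: 3*x = 21 or -21.
Step 3. [3*x = 21 or -21] LHS = 3·(…); ÷3 both sides, so div: x = 7 or -7.

Answer: x ∈ {-7, 7}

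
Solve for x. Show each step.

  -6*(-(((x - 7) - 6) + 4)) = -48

Step 1. [-6*(-(((x - 7) - 6) + 4)) = -48] leading coefficient -6: divide by -6 ⇒ div: -(((x - 7) - 6) + 4) = 8.
Step 2. [-(((x - 7) - 6) + 4) = 8] leading − — multiply by −1 ⇒ neg: ((x - 7) - 6) + 4 = -8.
Step 3. [((x - 7) - 6) + 4 = -8] the outer +4 inverts by subtracting 4 ⇒ sub: (x - 7) - 6 = -12.
Step 4. [(x - 7) - 6 = -12] 6 comes off first (add 6). So sub: x - 7 = -6.
Step 5. [x - 7 = -6] add 7: x sits inside (… - 7) ⇒ sub: x = 1.

Answer: x ∈ {1}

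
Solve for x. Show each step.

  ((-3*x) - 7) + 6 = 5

Step 1. [((-3*x) - 7) + 6 = 5] +6 is outermost — subtract 6 both sides ⇒ sub: (-3*x) - 7 = -1.
Step 2. [(-3*x) - 7 = -1] 7 comes off first (add 7). So sub: -3*x = 6.
Step 3. [-3*x = 6] divide by the outer -3 ⇒ div: x = -2.

Answer: x ∈ {-2}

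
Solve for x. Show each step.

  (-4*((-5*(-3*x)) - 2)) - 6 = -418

Step 1. [(-4*((-5*(-3*x)) - 2)) - 6 = -418] 6 comes off first (add 6), so sub: -4*((-5*(-3*x)) - 2) = -412.
Step 2. [-4*((-5*(-3*x)) - 2) = -412] divide by the outer -4 ⇒ div: (-5*(-3*x)) - 2 = 103.
Step 3. [(-5*(-3*x)) - 2 = 103] the outer -2 inverts by adding 2. So sub: -5*(-3*x) = 105.
Step 4. [-5*(-3*x) = 105] -5·(inner) — divide through by -5. So div: -3*x = -21.
Step 5. [-3*x = -21] LHS = -3·(…); ÷-3 both sides ⇒ div: x = 7.

Answer: x ∈ {7}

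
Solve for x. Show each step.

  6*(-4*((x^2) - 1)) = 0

Step 1. [6*(-4*((x^2) - 1)) = 0] LHS = 6·(…); ÷6 both sides ⇒ div: -4*((x^2) - 1) = 0.
Step 2. [-4*((x^2) - 1) = 0] leading coefficient -4: divide by -4 ⇒ div: (x^2) - 1 = 0.
Step 3. [(x^2) - 1 = 0] 1 comes off first (add 1). So sub: x^2 = 1.
Step 4. [x^2 = 1] √ both sides: 1 ≥ 0 gives two branches, so sqrt: x = 1 or -1.

Answer: x ∈ {-1, 1}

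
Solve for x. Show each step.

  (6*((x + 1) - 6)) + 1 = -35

Step 1. [(6*((x + 1) - 6)) + 1 = -35] peel the +1: subtract 1 from each side. So sub: 6*((x + 1) - 6) = -36.
Step 2. [6*((x + 1) - 6) = -36] 6·(inner) — divide through by 6 ⇒ div: (x + 1) - 6 = -6.
Step 3. [(x + 1) - 6 = -6] -6 is outermost — add 6 both sides ⇒ sub: x + 1 = 0.
Step 4. [x + 1 = 0] peel the +1: subtract 1 from each side, so sub: x = -1.

Answer: x ∈ {-1}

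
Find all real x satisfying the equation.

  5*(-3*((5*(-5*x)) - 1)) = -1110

Step 1. [5*(-3*((5*(-5*x)) - 1)) = -1110] leading coefficient 5: divide by 5 ⇒ div: -3*((5*(-5*x)) - 1) = -222.
Step 2. [-3*((5*(-5*x)) - 1) = -222] LHS = -3·(…); ÷-3 both sides. So div: (5*(-5*x)) - 1 = 74.
Step 3. [(5*(-5*x)) - 1 = 74] add 1: x sits inside (… - 1), so sub: 5*(-5*x) = 75.
Step 4. [5*(-5*x) = 75] divide by the outer 5. So div: -5*x = 15.
Step 5. [-5*x = 15] leading coefficient -5: divide by -5 ⇒ div: x = -3.

Answer: x ∈ {-3}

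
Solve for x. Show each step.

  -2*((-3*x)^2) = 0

Step 1. [-2*((-3*x)^2) = 0] leading coefficient -2: divide by -2 ⇒ div: (-3*x)^2 = 0.
Step 2. [(-3*x)^2 = 0] 0 ≥ 0, LHS is (·)² — take ±√. So sqrt: -3*x = 0.
Step 3. [-3*x = 0] divide by the outer -3. So div: x = 0.

Answer: x ∈ {0}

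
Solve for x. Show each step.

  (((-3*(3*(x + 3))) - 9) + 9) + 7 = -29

Step 1. [(((-3*(3*(x + 3))) - 9) + 9) + 7 = -29] 7 comes off first (subtract 7), so sub: ((-3*(3*(x + 3))) - 9) + 9 = -36.
Step 2. [((-3*(3*(x + 3))) - 9) + 9 = -36] peel the +9: subtract 9 from each side. So sub: (-3*(3*(x + 3))) - 9 = -45.
Step 3. [(-3*(3*(x + 3))) - 9 = -45] -3 | LHS and -3 | -45: pull -3 out ⇒ factor: (3*(x + 3)) + 3 = 15.
Step 4. [(3*(x + 3)) + 3 = 15] 3 | LHS and 3 | 15: pull 3 out ⇒ factor: (x + 3) + 1 = 5.
Step 5. [(x + 3) + 1 = 5] peel the +1: subtract 1 from each side ⇒ sub: x + 3 = 4.
Step 6. [x + 3 = 4] 3 comes off first (subtract 3), so sub: x = 1.

Answer: x ∈ {1}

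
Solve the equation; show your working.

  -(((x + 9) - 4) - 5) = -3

Step 1. [-(((x + 9) - 4) - 5) = -3] flip signs both sides ⇒ neg: ((x + 9) - 4) - 5 = 3.
Step 2. [((x + 9) - 4) - 5 = 3] 5 comes off first (add 5). So sub: (x + 9) - 4 = 8.
Step 3. [(x + 9) - 4 = 8] -4 is outermost — add 4 both sides. So sub: x + 9 = 12.
Step 4. [x + 9 = 12] the outer +9 inverts by subtracting 9 ⇒ sub: x = 3.

Answer: x ∈ {3}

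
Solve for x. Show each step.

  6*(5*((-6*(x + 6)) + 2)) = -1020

Step 1. [6*(5*((-6*(x + 6)) + 2)) = -1020] leading coefficient 6: divide by 6 ⇒ div: 5*((-6*(x + 6)) + 2) = -170.
Step 2. [5*((-6*(x + 6)) + 2) = -170] divide by the outer 5. So div: (-6*(x + 6)) + 2 = -34.
Step 3. [(-6*(x + 6)) + 2 = -34] peel the +2: subtract 2 from each side, so sub: -6*(x + 6) = -36.
Step 4. [-6*(x + 6) = -36] -6 out front; divide by -6 ⇒ div: x + 6 = 6.
Step 5. [x + 6 = 6] subtract 6: x sits inside (… + 6). So sub: x = 0.

Answer: x ∈ {0}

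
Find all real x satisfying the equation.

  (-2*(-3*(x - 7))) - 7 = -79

Step 1. [(-2*(-3*(x - 7))) - 7 = -79] add 7: x sits inside (… - 7) ⇒ sub: -2*(-3*(x - 7)) = -72.
Step 2. [-2*(-3*(x - 7)) = -72] -2 out front; divide by -2 ⇒ div: -3*(x - 7) = 36.
Step 3. [-3*(x - 7) = 36] -3 out front; divide by -3 ⇒ div: x - 7 = -12.
Step 4. [x - 7 = -12] the outer -7 inverts by adding 7. So sub: x = -5.

Answer: x ∈ {-5}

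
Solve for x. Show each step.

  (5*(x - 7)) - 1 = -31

Step 1. [(5*(x - 7)) - 1 = -31] the outer -1 inverts by adding 1, so sub: 5*(x - 7) = -30.
Step 2. [5*(x - 7) = -30] divide by the outer 5. So div: x - 7 = -6.
Step 3. [x - 7 = -6] add 7: x sits inside (… - 7) ⇒ sub: x = 1.

Answer: x ∈ {1}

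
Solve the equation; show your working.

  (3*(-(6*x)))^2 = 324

Step 1. [(3*(-(6*x)))^2 = 324] √ both sides: 324 ≥ 0 gives two branches, so sqrt: 3*(-(6*x)) = 18 or -18.
Step 2. [3*(-(6*x)) = 18 or -18] 3·(inner) — divide through by 3, so div: -(6*x) = 6 or -6.
Step 3. [-(6*x) = 6 or -6] flip signs both sides. So neg: 6*x = -6 or 6.
Step 4. [6*x = -6 or 6] LHS = 6·(…); ÷6 both sides, so div: x = -1 or 1.

Answer: x ∈ {-1, 1}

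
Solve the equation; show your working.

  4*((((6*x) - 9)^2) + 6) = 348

Step 1. [4*((((6*x) - 9)^2) + 6) = 348] LHS = 4·(…); ÷4 both sides. So div: (((6*x) - 9)^2) + 6 = 87.
Step 2. [(((6*x) - 9)^2) + 6 = 87] subtract 6: x sits inside (… + 6) ⇒ sub: ((6*x) - 9)^2 = 81.
Step 3. [((6*x) - 9)^2 = 81] √ both sides: 81 ≥ 0 gives two branches. So sqrt: (6*x) - 9 = 9 or -9.
Step 4. [(6*x) - 9 = 9 or -9] the outer -9 inverts by adding 9 ⇒ sub: 6*x = 18 or 0.
Step 5. [6*x = 18 or 0] leading coefficient 6: divide by 6 ⇒ div: x = 3 or 0.

Answer: x ∈ {0, 3}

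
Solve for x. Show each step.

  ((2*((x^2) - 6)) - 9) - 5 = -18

Step 1. [((2*((x^2) - 6)) - 9) - 5 = -18] add 5: x sits inside (… - 5). So sub: (2*((x^2) - 6)) - 9 = -13.
Step 2. [(2*((x^2) - 6)) - 9 = -13] peel the -9: add 9 from each side. So sub: 2*((x^2) - 6) = -4.
Step 3. [2*((x^2) - 6) = -4] divide by the outer 2. So div: (x^2) - 6 = -2.
Step 4. [(x^2) - 6 = -2] add 6: x sits inside (… - 6) ⇒ sub: x^2 = 4.
Step 5. [x^2 = 4] √ both sides: 4 ≥ 0 gives two branches ⇒ sqrt: x = 2 or -2.

Answer: x ∈ {-2, 2}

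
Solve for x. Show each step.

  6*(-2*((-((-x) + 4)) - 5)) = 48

Step 1. [6*(-2*((-((-x) + 4)) - 5)) = 48] 6·(inner) — divide through by 6, so div: -2*((-((-x) + 4)) - 5) = 8.
Step 2. [-2*((-((-x) + 4)) - 5) = 8] divide by the outer -2. So div: (-((-x) + 4)) - 5 = -4.
Step 3. [(-((-x) + 4)) - 5 = -4] the outer -5 inverts by adding 5, so sub: -((-x) + 4) = 1.
Step 4. [-((-x) + 4) = 1] LHS negated; negate both sides ⇒ neg: (-x) + 4 = -1.
Step 5. [(-x) + 4 = -1] the outer +4 inverts by subtracting 4, so sub: -x = -5.
Step 6. [-x = -5] LHS negated; negate both sides ⇒ neg: x = 5.

Answer: x ∈ {5}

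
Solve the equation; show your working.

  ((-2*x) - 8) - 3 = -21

Step 1. [((-2*x) - 8) - 3 = -21] 3 comes off first (add 3), so sub: (-2*x) - 8 = -18.
Step 2. [(-2*x) - 8 = -18] peel the -8: add 8 from each side. So sub: -2*x = -10.
Step 3. [-2*x = -10] -2 out front; divide by -2, so div: x = 5.

Answer: x ∈ {5}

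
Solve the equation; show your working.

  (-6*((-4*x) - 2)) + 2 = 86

Step 1. [(-6*((-4*x) - 2)) + 2 = 86] 2 comes off first (subtract 2). So sub: -6*((-4*x) - 2) = 84.
Step 2. [-6*((-4*x) - 2) = 84] -6 out front; divide by -6 ⇒ div: (-4*x) - 2 = -14.
Step 3. [(-4*x) - 2 = -14] the outer -2 inverts by adding 2, so sub: -4*x = -12.
Step 4. [-4*x = -12] leading coefficient -4: divide by -4 ⇒ div: x = 3.

Answer: x ∈ {3}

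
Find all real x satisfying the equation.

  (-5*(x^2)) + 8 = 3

Step 1. [(-5*(x^2)) + 8 = 3] +8 is outermost — subtract 8 both sides, so sub: -5*(x^2) = -5.
Step 2. [-5*(x^2) = -5] divide by the outer -5. So div: x^2 = 1.
Step 3. [x^2 = 1] √ both sides: 1 ≥ 0 gives two branches ⇒ sqrt: x = 1 or -1.

Answer: x ∈ {-1, 1}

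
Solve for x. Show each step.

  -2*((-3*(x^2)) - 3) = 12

Step 1. [-2*((-3*(x^2)) - 3) = 12] -2 out front; divide by -2, so div: (-3*(x^2)) - 3 = -6.
Step 2. [(-3*(x^2)) - 3 = -6] common factor -3 (LHS and -6) — divide through, so factor: (x^2) + 1 = 2.
Step 3. [(x^2) + 1 = 2] +1 is outermost — subtract 1 both sides. So sub: x^2 = 1.
Step 4. [x^2 = 1] √ both sides: 1 ≥ 0 gives two branches, so sqrt: x = 1 or -1.

Answer: x ∈ {-1, 1}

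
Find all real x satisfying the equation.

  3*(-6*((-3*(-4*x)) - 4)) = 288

Step 1. [3*(-6*((-3*(-4*x)) - 4)) = 288] 3 out front; divide by 3 ⇒ div: -6*((-3*(-4*x)) - 4) = 96.
Step 2. [-6*((-3*(-4*x)) - 4) = 96] leading coefficient -6: divide by -6 ⇒ div: (-3*(-4*x)) - 4 = -16.
Step 3. [(-3*(-4*x)) - 4 = -16] -4 is outermost — add 4 both sides ⇒ sub: -3*(-4*x) = -12.
Step 4. [-3*(-4*x) = -12] leading coefficient -3: divide by -3, so div: -4*x = 4.
Step 5. [-4*x = 4] divide by the outer -4 ⇒ div: x = -1.

Answer: x ∈ {-1}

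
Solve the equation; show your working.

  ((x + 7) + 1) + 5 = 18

Step 1. [((x + 7) + 1) + 5 = 18] peel the +5: subtract 5 from each side. So sub: (x + 7) + 1 = 13.
Step 2. [(x + 7) + 1 = 13] subtract 1: x sits inside (… + 1), so sub: x + 7 = 12.
Step 3. [x + 7 = 12] subtract 7: x sits inside (… + 7) ⇒ sub: x = 5.

Answer: x ∈ {5}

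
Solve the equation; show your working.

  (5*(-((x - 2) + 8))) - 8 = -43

Step 1. [(5*(-((x - 2) + 8))) - 8 = -43] -8 is outermost — add 8 both sides ⇒ sub: 5*(-((x - 2) + 8)) = -35.
Step 2. [5*(-((x - 2) + 8)) = -35] leading coefficient 5: divide by 5 ⇒ div: -((x - 2) + 8) = -7.
Step 3. [-((x - 2) + 8) = -7] flip signs both sides. So neg: (x - 2) + 8 = 7.
Step 4. [(x - 2) + 8 = 7] peel the +8: subtract 8 from each side. So sub: x - 2 = -1.
Step 5. [x - 2 = -1] the outer -2 inverts by adding 2. So sub: x = 1.

Answer: x ∈ {1}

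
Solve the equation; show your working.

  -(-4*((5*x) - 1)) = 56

Step 1. [-(-4*((5*x) - 1)) = 56] leading − — multiply by −1. So neg: -4*((5*x) - 1) = -56.
Step 2. [-4*((5*x) - 1) = -56] LHS = -4·(…); ÷-4 both sides. So div: (5*x) - 1 = 14.
Step 3. [(5*x) - 1 = 14] the outer -1 inverts by adding 1, so sub: 5*x = 15.
Step 4. [5*x = 15] 5 out front; divide by 5, so div: x = 3.

Answer: x ∈ {3}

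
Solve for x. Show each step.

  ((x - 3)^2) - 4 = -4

Step 1. [((x - 3)^2) - 4 = -4] peel the -4: add 4 from each side. So sub: (x - 3)^2 = 0.
Step 2. [(x - 3)^2 = 0] LHS squared, RHS 0 ≥ 0: apply √ (±). So sqrt: x - 3 = 0.
Step 3. [x - 3 = 0] -3 is outermost — add 3 both sides ⇒ sub: x = 3.

Answer: x ∈ {3}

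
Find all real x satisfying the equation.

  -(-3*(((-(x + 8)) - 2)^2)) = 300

Step 1. [-(-3*(((-(x + 8)) - 2)^2)) = 300] flip signs both sides, so neg: -3*(((-(x + 8)) - 2)^2) = -300.
Step 2. [-3*(((-(x + 8)) - 2)^2) = -300] -3·(inner) — divide through by -3. So div: ((-(x + 8)) - 2)^2 = 100.
Step 3. [((-(x + 8)) - 2)^2 = 100] LHS squared, RHS 100 ≥ 0: apply √ (±) ⇒ sqrt: (-(x + 8)) - 2 = 10 or -10.
Step 4. [(-(x + 8)) - 2 = 10 or -10] add 2: x sits inside (… - 2) ⇒ sub: -(x + 8) = 12 or -8.
Step 5. [-(x + 8) = 12 or -8] LHS negated; negate both sides, so neg: x + 8 = -12 or 8.
Step 6. [x + 8 = -12 or 8] the outer +8 inverts by subtracting 8 ⇒ sub: x = -20 or 0.

Answer: x ∈ {-20, 0}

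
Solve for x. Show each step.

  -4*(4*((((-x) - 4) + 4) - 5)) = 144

Step 1. [-4*(4*((((-x) - 4) + 4) - 5)) = 144] -4 out front; divide by -4 ⇒ div: 4*((((-x) - 4) + 4) - 5) = -36.
Step 2. [4*((((-x) - 4) + 4) - 5) = -36] divide by the outer 4 ⇒ div: (((-x) - 4) + 4) - 5 = -9.
Step 3. [(((-x) - 4) + 4) - 5 = -9] 5 comes off first (add 5), so sub: ((-x) - 4) + 4 = -4.
Step 4. [((-x) - 4) + 4 = -4] +4 is outermost — subtract 4 both sides ⇒ sub: (-x) - 4 = -8.
Step 5. [(-x) - 4 = -8] add 4: x sits inside (… - 4). So sub: -x = -4.
Step 6. [-x = -4] flip signs both sides ⇒ neg: x = 4.

Answer: x ∈ {4}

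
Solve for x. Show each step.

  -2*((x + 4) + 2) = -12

Step 1. [-2*((x + 4) + 2) = -12] -2·(inner) — divide through by -2 ⇒ div: (x + 4) + 2 = 6.
Step 2. [(x + 4) + 2 = 6] peel the +2: subtract 2 from each side ⇒ sub: x + 4 = 4.
Step 3. [x + 4 = 4] 4 comes off first (subtract 4) ⇒ sub: x = 0.

Answer: x ∈ {0}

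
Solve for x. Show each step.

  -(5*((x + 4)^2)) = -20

Step 1. [-(5*((x + 4)^2)) = -20] leading − — multiply by −1. So neg: 5*((x + 4)^2) = 20.
Step 2. [5*((x + 4)^2) = 20] 5·(inner) — divide through by 5 ⇒ div: (x + 4)^2 = 4.
Step 3. [(x + 4)^2 = 4] 4 ≥ 0, LHS is (·)² — take ±√, so sqrt: x + 4 = 2 or -2.
Step 4. [x + 4 = 2 or -2] +4 is outermost — subtract 4 both sides, so sub: x = -2 or -6.

Answer: x ∈ {-6, -2}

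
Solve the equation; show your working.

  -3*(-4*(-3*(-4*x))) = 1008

Step 1. [-3*(-4*(-3*(-4*x))) = 1008] LHS = -3·(…); ÷-3 both sides, so div: -4*(-3*(-4*x)) = -336.
Step 2. [-4*(-3*(-4*x)) = -336] -4 out front; divide by -4 ⇒ div: -3*(-4*x) = 84.
Step 3. [-3*(-4*x) = 84] LHS = -3·(…); ÷-3 both sides, so div: -4*x = -28.
Step 4. [-4*x = -28] -4·(inner) — divide through by -4. So div: x = 7.

Answer: x ∈ {7}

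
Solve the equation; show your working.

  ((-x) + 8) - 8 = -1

Step 1. [((-x) + 8) - 8 = -1] add 8: x sits inside (… - 8). So sub: (-x) + 8 = 7.
Step 2. [(-x) + 8 = 7] subtract 8: x sits inside (… + 8), so sub: -x = -1.
Step 3. [-x = -1] flip signs both sides. So neg: x = 1.

Answer: x ∈ {1}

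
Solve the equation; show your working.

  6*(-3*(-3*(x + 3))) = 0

Step 1. [6*(-3*(-3*(x + 3))) = 0] 6·(inner) — divide through by 6, so div: -3*(-3*(x + 3)) = 0.
Step 2. [-3*(-3*(x + 3)) = 0] -3·(inner) — divide through by -3 ⇒ div: -3*(x + 3) = 0.
Step 3. [-3*(x + 3) = 0] divide by the outer -3 ⇒ div: x + 3 = 0.
Step 4. [x + 3 = 0] subtract 3: x sits inside (… + 3), so sub: x = -3.

Answer: x ∈ {-3}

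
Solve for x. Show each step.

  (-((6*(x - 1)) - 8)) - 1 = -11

Step 1. [(-((6*(x - 1)) - 8)) - 1 = -11] the outer -1 inverts by adding 1 ⇒ sub: -((6*(x - 1)) - 8) = -10.
Step 2. [-((6*(x - 1)) - 8) = -10] flip signs both sides ⇒ neg: (6*(x - 1)) - 8 = 10.
Step 3. [(6*(x - 1)) - 8 = 10] 8 comes off first (add 8). So sub: 6*(x - 1) = 18.
Step 4. [6*(x - 1) = 18] divide by the outer 6 ⇒ div: x - 1 = 3.
Step 5. [x - 1 = 3] add 1: x sits inside (… - 1), so sub: x = 4.

Answer: x ∈ {4}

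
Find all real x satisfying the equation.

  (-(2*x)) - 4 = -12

Step 1. [(-(2*x)) - 4 = -12] 4 comes off first (add 4) ⇒ sub: -(2*x) = -8.
Step 2. [-(2*x) = -8] LHS negated; negate both sides. So neg: 2*x = 8.
Step 3. [2*x = 8] LHS = 2·(…); ÷2 both sides ⇒ div: x = 4.

Answer: x ∈ {4}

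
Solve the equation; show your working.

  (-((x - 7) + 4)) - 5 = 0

Step 1. [(-((x - 7) + 4)) - 5 = 0] peel the -5: add 5 from each side ⇒ sub: -((x - 7) + 4) = 5.
Step 2. [-((x - 7) + 4) = 5] LHS negated; negate both sides, so neg: (x - 7) + 4 = -5.
Step 3. [(x - 7) + 4 = -5] the outer +4 inverts by subtracting 4, so sub: x - 7 = -9.
Step 4. [x - 7 = -9] -7 is outermost — add 7 both sides ⇒ sub: x = -2.

Answer: x ∈ {-2}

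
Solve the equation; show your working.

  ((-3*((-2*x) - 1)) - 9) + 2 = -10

Step 1. [((-3*((-2*x) - 1)) - 9) + 2 = -10] 2 comes off first (subtract 2), so sub: (-3*((-2*x) - 1)) - 9 = -12.
Step 2. [(-3*((-2*x) - 1)) - 9 = -12] common factor -3 (LHS and -12) — divide through. So factor: ((-2*x) - 1) + 3 = 4.
Step 3. [((-2*x) - 1) + 3 = 4] the outer +3 inverts by subtracting 3, so sub: (-2*x) - 1 = 1.
Step 4. [(-2*x) - 1 = 1] add 1: x sits inside (… - 1). So sub: -2*x = 2.
Step 5. [-2*x = 2] -2·(inner) — divide through by -2, so div: x = -1.

Answer: x ∈ {-1}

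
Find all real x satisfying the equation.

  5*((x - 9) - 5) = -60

Step 1. [5*((x - 9) - 5) = -60] 5·(inner) — divide through by 5. So div: (x - 9) - 5 = -12.
Step 2. [(x - 9) - 5 = -12] -5 is outermost — add 5 both sides, so sub: x - 9 = -7.
Step 3. [x - 9 = -7] the outer -9 inverts by adding 9. So sub: x = 2.

Answer: x ∈ {2}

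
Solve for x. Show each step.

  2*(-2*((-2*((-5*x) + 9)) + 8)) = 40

Step 1. [2*(-2*((-2*((-5*x) + 9)) + 8)) = 40] 2 out front; divide by 2. So div: -2*((-2*((-5*x) + 9)) + 8) = 20.
Step 2. [-2*((-2*((-5*x) + 9)) + 8) = 20] LHS = -2·(…); ÷-2 both sides ⇒ div: (-2*((-5*x) + 9)) + 8 = -10.
Step 3. [(-2*((-5*x) + 9)) + 8 = -10] common factor -2 (LHS and -10) — divide through. So factor: ((-5*x) + 9) - 4 = 5.
Step 4. [((-5*x) + 9) - 4 = 5] add 4: x sits inside (… - 4) ⇒ sub: (-5*x) + 9 = 9.
Step 5. [(-5*x) + 9 = 9] peel the +9: subtract 9 from each side ⇒ sub: -5*x = 0.
Step 6. [-5*x = 0] leading coefficient -5: divide by -5, so div: x = 0.

Answer: x ∈ {0}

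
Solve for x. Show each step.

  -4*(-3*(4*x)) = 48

Step 1. [-4*(-3*(4*x)) = 48] LHS = -4·(…); ÷-4 both sides. So div: -3*(4*x) = -12.
Step 2. [-3*(4*x) = -12] leading coefficient -3: divide by -3 ⇒ div: 4*x = 4.
Step 3. [4*x = 4] divide by the outer 4. So div: x = 1.

Answer: x ∈ {1}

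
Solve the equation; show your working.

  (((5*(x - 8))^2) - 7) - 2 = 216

Step 1. [(((5*(x - 8))^2) - 7) - 2 = 216] 2 comes off first (add 2) ⇒ sub: ((5*(x - 8))^2) - 7 = 218.
Step 2. [((5*(x - 8))^2) - 7 = 218] the outer -7 inverts by adding 7, so sub: (5*(x - 8))^2 = 225.
Step 3. [(5*(x - 8))^2 = 225] 225 ≥ 0, LHS is (·)² — take ±√, so sqrt: 5*(x - 8) = 15 or -15.
Step 4. [5*(x - 8) = 15 or -15] divide by the outer 5 ⇒ div: x - 8 = 3 or -3.
Step 5. [x - 8 = 3 or -3] add 8: x sits inside (… - 8), so sub: x = 11 or 5.

Answer: x ∈ {5, 11}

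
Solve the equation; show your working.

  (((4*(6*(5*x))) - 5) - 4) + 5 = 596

Step 1. [(((4*(6*(5*x))) - 5) - 4) + 5 = 596] the outer +5 inverts by subtracting 5, so sub: ((4*(6*(5*x))) - 5) - 4 = 591.
Step 2. [((4*(6*(5*x))) - 5) - 4 = 591] 4 comes off first (add 4) ⇒ sub: (4*(6*(5*x))) - 5 = 595.
Step 3. [(4*(6*(5*x))) - 5 = 595] peel the -5: add 5 from each side, so sub: 4*(6*(5*x)) = 600.
Step 4. [4*(6*(5*x)) = 600] 4 out front; divide by 4. So div: 6*(5*x) = 150.
Step 5. [6*(5*x) = 150] divide by the outer 6 ⇒ div: 5*x = 25.
Step 6. [5*x = 25] 5·(inner) — divide through by 5. So div: x = 5.

Answer: x ∈ {5}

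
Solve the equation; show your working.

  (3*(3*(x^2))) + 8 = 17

Step 1. [(3*(3*(x^2))) + 8 = 17] peel the +8: subtract 8 from each side, so sub: 3*(3*(x^2)) = 9.
Step 2. [3*(3*(x^2)) = 9] leading coefficient 3: divide by 3. So div: 3*(x^2) = 3.
Step 3. [3*(x^2) = 3] divide by the outer 3. So div: x^2 = 1.
Step 4. [x^2 = 1] √ both sides: 1 ≥ 0 gives two branches. So sqrt: x = 1 or -1.

Answer: x ∈ {-1, 1}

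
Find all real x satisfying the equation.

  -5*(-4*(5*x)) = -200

Step 1. [-5*(-4*(5*x)) = -200] -5 out front; divide by -5. So div: -4*(5*x) = 40.
Step 2. [-4*(5*x) = 40] divide by the outer -4 ⇒ div: 5*x = -10.
Step 3. [5*x = -10] 5·(inner) — divide through by 5. So div: x = -2.

Answer: x ∈ {-2}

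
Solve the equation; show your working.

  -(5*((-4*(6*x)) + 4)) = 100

Step 1. [-(5*((-4*(6*x)) + 4)) = 100] LHS negated; negate both sides. So neg: 5*((-4*(6*x)) + 4) = -100.
Step 2. [5*((-4*(6*x)) + 4) = -100] leading coefficient 5: divide by 5 ⇒ div: (-4*(6*x)) + 4 = -20.
Step 3. [(-4*(6*x)) + 4 = -20] 4 comes off first (subtract 4), so sub: -4*(6*x) = -24.
Step 4. [-4*(6*x) = -24] LHS = -4·(…); ÷-4 both sides. So div: 6*x = 6.
Step 5. [6*x = 6] leading coefficient 6: divide by 6. So div: x = 1.

Answer: x ∈ {1}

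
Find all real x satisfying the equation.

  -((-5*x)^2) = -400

Step 1. [-((-5*x)^2) = -400] LHS negated; negate both sides, so neg: (-5*x)^2 = 400.
Step 2. [(-5*x)^2 = 400] LHS squared, RHS 400 ≥ 0: apply √ (±) ⇒ sqrt: -5*x = 20 or -20.
Step 3. [-5*x = 20 or -20] leading coefficient -5: divide by -5. So div: x = -4 or 4.

Answer: x ∈ {-4, 4}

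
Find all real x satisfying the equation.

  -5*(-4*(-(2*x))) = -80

Step 1. [-5*(-4*(-(2*x))) = -80] -5·(inner) — divide through by -5, so div: -4*(-(2*x)) = 16.
Step 2. [-4*(-(2*x)) = 16] LHS = -4·(…); ÷-4 both sides, so div: -(2*x) = -4.
Step 3. [-(2*x) = -4] LHS negated; negate both sides ⇒ neg: 2*x = 4.
Step 4. [2*x = 4] 2·(inner) — divide through by 2, so div: x = 2.

Answer: x ∈ {2}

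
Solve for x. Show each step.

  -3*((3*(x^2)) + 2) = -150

Step 1. [-3*((3*(x^2)) + 2) = -150] LHS = -3·(…); ÷-3 both sides ⇒ div: (3*(x^2)) + 2 = 50.
Step 2. [(3*(x^2)) + 2 = 50] peel the +2: subtract 2 from each side. So sub: 3*(x^2) = 48.
Step 3. [3*(x^2) = 48] divide by the outer 3. So div: x^2 = 16.
Step 4. [x^2 = 16] √ both sides: 16 ≥ 0 gives two branches ⇒ sqrt: x = 4 or -4.

Answer: x ∈ {-4, 4}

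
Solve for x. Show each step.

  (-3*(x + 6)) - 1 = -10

Step 1. [(-3*(x + 6)) - 1 = -10] -1 is outermost — add 1 both sides ⇒ sub: -3*(x + 6) = -9.
Step 2. [-3*(x + 6) = -9] LHS = -3·(…); ÷-3 both sides. So div: x + 6 = 3.
Step 3. [x + 6 = 3] 6 comes off first (subtract 6), so sub: x = -3.

Answer: x ∈ {-3}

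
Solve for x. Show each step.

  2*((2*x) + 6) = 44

Step 1. [2*((2*x) + 6) = 44] 2·(inner) — divide through by 2 ⇒ div: (2*x) + 6 = 22.
Step 2. [(2*x) + 6 = 22] common factor 2 (LHS and 22) — divide through. So factor: x + 3 = 11.
Step 3. [x + 3 = 11] +3 is outermost — subtract 3 both sides ⇒ sub: x = 8.

Answer: x ∈ {8}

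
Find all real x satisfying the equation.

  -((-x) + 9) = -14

Step 1. [-((-x) + 9) = -14] flip signs both sides ⇒ neg: (-x) + 9 = 14.
Step 2. [(-x) + 9 = 14] subtract 9: x sits inside (… + 9), so sub: -x = 5.
Step 3. [-x = 5] LHS negated; negate both sides. So neg: x = -5.

Answer: x ∈ {-5}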